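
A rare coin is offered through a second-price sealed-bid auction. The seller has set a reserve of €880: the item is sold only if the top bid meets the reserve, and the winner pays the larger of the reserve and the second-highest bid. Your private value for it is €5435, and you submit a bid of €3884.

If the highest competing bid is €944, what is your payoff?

€4491

Your bid €3884 is the highest and exceeds the reserve.
Price = max(second-highest bid, reserve) = max(€944, €880) = €944.
Payoff = €5435 − €944 = €4491.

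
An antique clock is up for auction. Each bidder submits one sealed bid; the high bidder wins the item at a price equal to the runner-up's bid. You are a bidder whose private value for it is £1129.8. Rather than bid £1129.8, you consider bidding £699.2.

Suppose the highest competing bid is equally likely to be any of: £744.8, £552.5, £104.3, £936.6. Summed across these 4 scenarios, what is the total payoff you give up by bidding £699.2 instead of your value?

The deviation costs you only when the competing bid falls strictly between £699.2 and £1129.8; elsewhere both bids give the same outcome.
£744.8: truthful payoff £385, deviation payoff £0 → loss £385.
£552.5: outcomes coincide → loss £0.
£104.3: outcomes coincide → loss £0.
£936.6: truthful payoff £193.2, deviation payoff £0 → loss £193.2.
Total loss = £385 + £193.2 = £578.2.

£578.2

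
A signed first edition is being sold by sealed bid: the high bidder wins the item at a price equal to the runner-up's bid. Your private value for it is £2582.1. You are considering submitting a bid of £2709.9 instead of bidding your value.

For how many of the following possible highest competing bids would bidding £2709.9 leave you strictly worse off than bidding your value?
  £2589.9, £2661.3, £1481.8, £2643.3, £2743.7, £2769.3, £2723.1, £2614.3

4

The deviation hurts exactly when the highest competing bid lies strictly between £2582.1 and £2709.9 — overbidding then wins at a price above your value.
£2589.9: inside the interval → strictly worse (loss £7.8).
£2661.3: inside the interval → strictly worse (loss £79.2).
£1481.8: below both → same outcome either way.
£2643.3: inside the interval → strictly worse (loss £61.2).
£2743.7: above both → same outcome either way.
£2769.3: above both → same outcome either way.
£2723.1: above both → same outcome either way.
£2614.3: inside the interval → strictly worse (loss £32.2).
Count: 4.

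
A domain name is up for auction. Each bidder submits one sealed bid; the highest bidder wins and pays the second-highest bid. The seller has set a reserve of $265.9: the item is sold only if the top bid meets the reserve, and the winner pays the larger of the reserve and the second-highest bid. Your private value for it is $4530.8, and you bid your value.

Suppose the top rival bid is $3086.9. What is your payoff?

Your bid $4530.8 is the highest and exceeds the reserve.
Price = max(second-highest bid, reserve) = max($3086.9, $265.9) = $3086.9.
Payoff = $4530.8 − $3086.9 = $1443.9.

$1443.9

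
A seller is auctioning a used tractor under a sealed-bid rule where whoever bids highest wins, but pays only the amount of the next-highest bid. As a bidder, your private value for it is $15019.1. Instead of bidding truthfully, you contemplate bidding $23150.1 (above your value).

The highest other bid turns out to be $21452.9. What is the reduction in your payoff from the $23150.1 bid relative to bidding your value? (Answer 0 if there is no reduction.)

$6433.8

Bidding your value $15019.1: you lose (since $15019.1 < $21452.9). Payoff $0.
Bidding $23150.1: you win and pay $21452.9. Payoff $15019.1 − $21452.9 = −$6433.8.
The competing bid $21452.9 lies between your value and your inflated bid, so overbidding wins an item priced above your value.
Loss from deviating = $0 − (−$6433.8) = $6433.8.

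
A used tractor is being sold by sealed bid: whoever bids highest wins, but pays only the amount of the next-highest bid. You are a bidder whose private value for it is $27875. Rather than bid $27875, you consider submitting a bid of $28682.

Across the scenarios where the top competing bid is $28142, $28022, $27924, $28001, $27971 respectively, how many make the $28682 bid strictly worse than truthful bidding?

5

The deviation hurts exactly when the highest competing bid lies strictly between $27875 and $28682 — overbidding then wins at a price above your value.
$28142: inside the interval → strictly worse (loss $267).
$28022: inside the interval → strictly worse (loss $147).
$27924: inside the interval → strictly worse (loss $49).
$28001: inside the interval → strictly worse (loss $126).
$27971: inside the interval → strictly worse (loss $96).
Count: 5.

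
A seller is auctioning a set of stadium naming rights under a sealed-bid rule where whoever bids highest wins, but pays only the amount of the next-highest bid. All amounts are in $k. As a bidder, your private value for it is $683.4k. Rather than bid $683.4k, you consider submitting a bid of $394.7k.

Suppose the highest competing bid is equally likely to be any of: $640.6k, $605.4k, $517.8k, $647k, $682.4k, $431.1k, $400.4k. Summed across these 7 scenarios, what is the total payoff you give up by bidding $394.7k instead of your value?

The deviation costs you only when the competing bid falls strictly between $394.7k and $683.4k; elsewhere both bids give the same outcome.
$640.6k: truthful payoff $42.8k, deviation payoff $0k → loss $42.8k.
$605.4k: truthful payoff $78k, deviation payoff $0k → loss $78k.
$517.8k: truthful payoff $165.6k, deviation payoff $0k → loss $165.6k.
$647k: truthful payoff $36.4k, deviation payoff $0k → loss $36.4k.
$682.4k: truthful payoff $1k, deviation payoff $0k → loss $1k.
$431.1k: truthful payoff $252.3k, deviation payoff $0k → loss $252.3k.
$400.4k: truthful payoff $283k, deviation payoff $0k → loss $283k.
Total loss = $42.8k + $78k + $165.6k + $36.4k + $1k + $252.3k + $283k = $859.1k.

$859.1k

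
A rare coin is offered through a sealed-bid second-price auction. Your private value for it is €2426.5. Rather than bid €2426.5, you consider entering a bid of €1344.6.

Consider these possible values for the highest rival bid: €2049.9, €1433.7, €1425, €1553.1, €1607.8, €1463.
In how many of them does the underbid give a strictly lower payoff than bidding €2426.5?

The deviation hurts exactly when the highest competing bid lies strictly between €1344.6 and €2426.5 — underbidding then forfeits a profitable win.
€2049.9: inside the interval → strictly worse (loss €376.6).
€1433.7: inside the interval → strictly worse (loss €992.8).
€1425: inside the interval → strictly worse (loss €1001.5).
€1553.1: inside the interval → strictly worse (loss €873.4).
€1607.8: inside the interval → strictly worse (loss €818.7).
€1463: inside the interval → strictly worse (loss €963.5).
Count: 6.

6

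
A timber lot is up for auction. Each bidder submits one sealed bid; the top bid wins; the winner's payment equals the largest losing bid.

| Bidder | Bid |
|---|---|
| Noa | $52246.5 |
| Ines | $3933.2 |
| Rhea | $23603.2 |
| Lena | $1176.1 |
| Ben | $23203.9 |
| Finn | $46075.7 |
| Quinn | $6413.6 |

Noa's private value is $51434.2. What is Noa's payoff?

Highest bid: Noa at $52246.5, so Noa wins.
Second-highest bid: Finn at $46075.7 — that is the price the winner pays.
Noa's payoff = value − price = $51434.2 − $46075.7 = $5358.5.

$5358.5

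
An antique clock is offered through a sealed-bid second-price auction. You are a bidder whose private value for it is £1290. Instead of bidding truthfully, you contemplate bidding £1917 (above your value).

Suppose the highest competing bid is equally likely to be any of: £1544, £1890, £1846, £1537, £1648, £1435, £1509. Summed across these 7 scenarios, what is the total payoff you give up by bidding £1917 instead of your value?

The deviation costs you only when the competing bid falls strictly between £1290 and £1917; elsewhere both bids give the same outcome.
£1544: truthful payoff £0, deviation payoff −£254 → loss £254.
£1890: truthful payoff £0, deviation payoff −£600 → loss £600.
£1846: truthful payoff £0, deviation payoff −£556 → loss £556.
£1537: truthful payoff £0, deviation payoff −£247 → loss £247.
£1648: truthful payoff £0, deviation payoff −£358 → loss £358.
£1435: truthful payoff £0, deviation payoff −£145 → loss £145.
£1509: truthful payoff £0, deviation payoff −£219 → loss £219.
Total loss = £254 + £600 + £556 + £247 + £358 + £145 + £219 = £2379.

£2379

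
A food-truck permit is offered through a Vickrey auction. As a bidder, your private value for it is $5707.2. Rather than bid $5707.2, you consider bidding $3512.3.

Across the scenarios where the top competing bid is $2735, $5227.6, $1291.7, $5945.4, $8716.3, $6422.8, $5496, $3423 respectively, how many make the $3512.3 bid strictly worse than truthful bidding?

2

The deviation hurts exactly when the highest competing bid lies strictly between $3512.3 and $5707.2 — underbidding then forfeits a profitable win.
$2735: below both → same outcome either way.
$5227.6: inside the interval → strictly worse (loss $479.6).
$1291.7: below both → same outcome either way.
$5945.4: above both → same outcome either way.
$8716.3: above both → same outcome either way.
$6422.8: above both → same outcome either way.
$5496: inside the interval → strictly worse (loss $211.2).
$3423: below both → same outcome either way.
Count: 2.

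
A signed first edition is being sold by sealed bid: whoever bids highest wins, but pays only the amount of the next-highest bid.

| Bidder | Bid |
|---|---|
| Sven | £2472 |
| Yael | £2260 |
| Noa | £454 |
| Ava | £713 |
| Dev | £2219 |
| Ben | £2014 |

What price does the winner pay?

£2260

Highest bid: Sven at £2472, so Sven wins.
Second-highest bid: Yael at £2260 — that is the price the winner pays.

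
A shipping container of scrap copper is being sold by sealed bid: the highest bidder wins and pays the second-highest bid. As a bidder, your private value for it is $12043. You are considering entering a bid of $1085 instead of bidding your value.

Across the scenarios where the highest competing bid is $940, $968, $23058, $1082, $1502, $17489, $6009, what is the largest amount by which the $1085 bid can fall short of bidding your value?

$10541

$940: same outcome either way → loss $0.
$968: same outcome either way → loss $0.
$23058: same outcome either way → loss $0.
$1082: same outcome either way → loss $0.
$1502: truthful gives $10541, deviation gives $0 → loss $10541.
$17489: same outcome either way → loss $0.
$6009: truthful gives $6034, deviation gives $0 → loss $6034.
Maximum loss: $10541.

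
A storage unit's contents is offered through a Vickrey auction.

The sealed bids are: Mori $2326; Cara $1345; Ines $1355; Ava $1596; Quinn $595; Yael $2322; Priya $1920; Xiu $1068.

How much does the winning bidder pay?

$2322

Highest bid: Mori at $2326, so Mori wins.
Second-highest bid: Yael at $2322 — that is the price the winner pays.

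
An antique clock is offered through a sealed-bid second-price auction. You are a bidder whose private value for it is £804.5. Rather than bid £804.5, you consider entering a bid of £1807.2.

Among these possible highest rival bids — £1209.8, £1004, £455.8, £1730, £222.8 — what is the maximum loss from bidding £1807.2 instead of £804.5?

£925.5

£1209.8: truthful gives £0, deviation gives −£405.3 → loss £405.3.
£1004: truthful gives £0, deviation gives −£199.5 → loss £199.5.
£455.8: same outcome either way → loss £0.
£1730: truthful gives £0, deviation gives −£925.5 → loss £925.5.
£222.8: same outcome either way → loss £0.
Maximum loss: £925.5.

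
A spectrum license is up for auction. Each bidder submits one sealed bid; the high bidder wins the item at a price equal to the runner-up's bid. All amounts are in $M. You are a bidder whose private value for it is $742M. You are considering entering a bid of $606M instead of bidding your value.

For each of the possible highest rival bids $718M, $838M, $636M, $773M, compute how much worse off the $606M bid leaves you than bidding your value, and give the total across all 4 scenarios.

$130M

The deviation costs you only when the competing bid falls strictly between $606M and $742M; elsewhere both bids give the same outcome.
$718M: truthful payoff $24M, deviation payoff $0M → loss $24M.
$838M: outcomes coincide → loss $0M.
$636M: truthful payoff $106M, deviation payoff $0M → loss $106M.
$773M: outcomes coincide → loss $0M.
Total loss = $24M + $106M = $130M.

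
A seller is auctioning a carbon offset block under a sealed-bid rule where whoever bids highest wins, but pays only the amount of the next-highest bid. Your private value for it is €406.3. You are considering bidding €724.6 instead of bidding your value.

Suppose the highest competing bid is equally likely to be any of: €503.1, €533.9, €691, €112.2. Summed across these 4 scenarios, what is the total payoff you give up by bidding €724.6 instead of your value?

The deviation costs you only when the competing bid falls strictly between €406.3 and €724.6; elsewhere both bids give the same outcome.
€503.1: truthful payoff €0, deviation payoff −€96.8 → loss €96.8.
€533.9: truthful payoff €0, deviation payoff −€127.6 → loss €127.6.
€691: truthful payoff €0, deviation payoff −€284.7 → loss €284.7.
€112.2: outcomes coincide → loss €0.
Total loss = €96.8 + €127.6 + €284.7 = €509.1.

€509.1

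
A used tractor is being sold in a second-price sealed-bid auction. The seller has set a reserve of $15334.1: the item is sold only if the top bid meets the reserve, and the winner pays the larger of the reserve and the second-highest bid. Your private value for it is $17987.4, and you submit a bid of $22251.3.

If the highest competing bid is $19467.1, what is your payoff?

Your bid $22251.3 is the highest and exceeds the reserve.
Price = max(second-highest bid, reserve) = max($19467.1, $15334.1) = $19467.1.
Payoff = $17987.4 − $19467.1 = −$1479.7.

−$1479.7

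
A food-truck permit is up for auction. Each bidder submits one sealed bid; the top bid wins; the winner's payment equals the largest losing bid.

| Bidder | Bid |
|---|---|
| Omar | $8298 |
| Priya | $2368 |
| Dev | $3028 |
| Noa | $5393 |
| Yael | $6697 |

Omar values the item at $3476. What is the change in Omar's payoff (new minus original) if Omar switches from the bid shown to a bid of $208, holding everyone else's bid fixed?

$3221

The highest bid among the other bidders is $6697; Omar's bid doesn't change that.
Original bid $8298: Omar is highest, pays the top rival bid $6697; payoff $3476 − $6697 = −$3221.
Alternative bid $208: Omar is not highest (top rival bid is $6697); payoff $0.
Change in payoff = $0 − (−$3221) = $3221.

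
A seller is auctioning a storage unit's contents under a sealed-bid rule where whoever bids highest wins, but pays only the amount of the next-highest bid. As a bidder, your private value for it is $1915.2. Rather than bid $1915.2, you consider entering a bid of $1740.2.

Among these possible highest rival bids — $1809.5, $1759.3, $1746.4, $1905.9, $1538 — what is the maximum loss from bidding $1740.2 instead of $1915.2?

$1809.5: truthful gives $105.7, deviation gives $0 → loss $105.7.
$1759.3: truthful gives $155.9, deviation gives $0 → loss $155.9.
$1746.4: truthful gives $168.8, deviation gives $0 → loss $168.8.
$1905.9: truthful gives $9.3, deviation gives $0 → loss $9.3.
$1538: same outcome either way → loss $0.
Maximum loss: $168.8.

$168.8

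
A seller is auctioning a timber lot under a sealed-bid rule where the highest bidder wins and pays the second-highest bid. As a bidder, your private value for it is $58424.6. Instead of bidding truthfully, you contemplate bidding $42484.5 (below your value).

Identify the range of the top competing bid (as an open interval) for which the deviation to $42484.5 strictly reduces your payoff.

If the competing bid is below $42484.5, both bids win at the same price — no difference.
If it is above $58424.6, both bids lose — no difference.
If it lies strictly between $42484.5 and $58424.6, bidding your value wins at a price below your value (positive payoff) while bidding $42484.5 loses (payoff 0).
So the deviation strictly hurts on the open interval ($42484.5, $58424.6).

($42484.5, $58424.6)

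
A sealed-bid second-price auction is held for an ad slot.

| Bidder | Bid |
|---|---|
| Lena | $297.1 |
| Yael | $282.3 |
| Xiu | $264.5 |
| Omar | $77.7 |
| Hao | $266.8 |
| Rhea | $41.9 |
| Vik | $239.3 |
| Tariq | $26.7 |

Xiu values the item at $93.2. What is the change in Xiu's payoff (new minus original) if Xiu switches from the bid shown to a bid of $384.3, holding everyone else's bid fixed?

−$203.9

The highest bid among the other bidders is $297.1; Xiu's bid doesn't change that.
Original bid $264.5: Xiu is not highest (top rival bid is $297.1); payoff $0.
Alternative bid $384.3: Xiu is highest, pays the top rival bid $297.1; payoff $93.2 − $297.1 = −$203.9.
Change in payoff = −$203.9 − ($0) = −$203.9.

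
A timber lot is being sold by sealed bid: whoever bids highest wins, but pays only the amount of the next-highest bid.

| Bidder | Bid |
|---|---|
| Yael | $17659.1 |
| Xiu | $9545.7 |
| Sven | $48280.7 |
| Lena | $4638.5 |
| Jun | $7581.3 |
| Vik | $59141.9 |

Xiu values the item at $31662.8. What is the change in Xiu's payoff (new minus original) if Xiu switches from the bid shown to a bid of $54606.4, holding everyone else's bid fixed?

The highest bid among the other bidders is $59141.9; Xiu's bid doesn't change that.
Original bid $9545.7: Xiu is not highest (top rival bid is $59141.9); payoff $0.
Alternative bid $54606.4: Xiu is not highest (top rival bid is $59141.9); payoff $0.
Change in payoff = $0 − ($0) = $0.

$0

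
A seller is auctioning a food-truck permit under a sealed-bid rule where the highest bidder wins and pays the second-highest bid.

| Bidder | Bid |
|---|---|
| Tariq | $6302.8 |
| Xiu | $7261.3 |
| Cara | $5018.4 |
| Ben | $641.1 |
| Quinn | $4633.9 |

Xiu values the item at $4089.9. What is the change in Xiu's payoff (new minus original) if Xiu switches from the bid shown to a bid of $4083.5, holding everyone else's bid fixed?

$2212.9

The highest bid among the other bidders is $6302.8; Xiu's bid doesn't change that.
Original bid $7261.3: Xiu is highest, pays the top rival bid $6302.8; payoff $4089.9 − $6302.8 = −$2212.9.
Alternative bid $4083.5: Xiu is not highest (top rival bid is $6302.8); payoff $0.
Change in payoff = $0 − (−$2212.9) = $2212.9.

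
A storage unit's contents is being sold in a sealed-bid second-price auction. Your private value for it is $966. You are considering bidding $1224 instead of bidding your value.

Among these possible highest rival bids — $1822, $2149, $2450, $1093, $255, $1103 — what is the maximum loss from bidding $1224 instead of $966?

$1822: same outcome either way → loss $0.
$2149: same outcome either way → loss $0.
$2450: same outcome either way → loss $0.
$1093: truthful gives $0, deviation gives −$127 → loss $127.
$255: same outcome either way → loss $0.
$1103: truthful gives $0, deviation gives −$137 → loss $137.
Maximum loss: $137.

$137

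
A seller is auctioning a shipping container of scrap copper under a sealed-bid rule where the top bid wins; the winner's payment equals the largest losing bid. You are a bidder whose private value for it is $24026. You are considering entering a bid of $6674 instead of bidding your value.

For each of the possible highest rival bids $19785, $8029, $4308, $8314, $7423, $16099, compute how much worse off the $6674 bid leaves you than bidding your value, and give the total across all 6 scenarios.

$60480

The deviation costs you only when the competing bid falls strictly between $6674 and $24026; elsewhere both bids give the same outcome.
$19785: truthful payoff $4241, deviation payoff $0 → loss $4241.
$8029: truthful payoff $15997, deviation payoff $0 → loss $15997.
$4308: outcomes coincide → loss $0.
$8314: truthful payoff $15712, deviation payoff $0 → loss $15712.
$7423: truthful payoff $16603, deviation payoff $0 → loss $16603.
$16099: truthful payoff $7927, deviation payoff $0 → loss $7927.
Total loss = $4241 + $15997 + $15712 + $16603 + $7927 = $60480.
Truthful bidding weakly dominates here: raising your bid can only win items priced above your value, and lowering it can only forfeit items priced below.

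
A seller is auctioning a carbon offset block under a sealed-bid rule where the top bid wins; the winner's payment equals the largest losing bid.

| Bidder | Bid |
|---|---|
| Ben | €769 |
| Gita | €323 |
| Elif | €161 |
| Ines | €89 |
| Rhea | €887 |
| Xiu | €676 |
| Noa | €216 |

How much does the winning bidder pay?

€769

Highest bid: Rhea at €887, so Rhea wins.
Second-highest bid: Ben at €769 — that is the price the winner pays.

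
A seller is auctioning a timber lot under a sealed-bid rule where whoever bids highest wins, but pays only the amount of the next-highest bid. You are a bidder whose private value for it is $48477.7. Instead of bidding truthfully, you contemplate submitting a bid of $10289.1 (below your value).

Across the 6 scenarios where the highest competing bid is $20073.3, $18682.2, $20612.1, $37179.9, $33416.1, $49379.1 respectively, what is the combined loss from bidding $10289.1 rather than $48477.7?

The deviation costs you only when the competing bid falls strictly between $10289.1 and $48477.7; elsewhere both bids give the same outcome.
$20073.3: truthful payoff $28404.4, deviation payoff $0 → loss $28404.4.
$18682.2: truthful payoff $29795.5, deviation payoff $0 → loss $29795.5.
$20612.1: truthful payoff $27865.6, deviation payoff $0 → loss $27865.6.
$37179.9: truthful payoff $11297.8, deviation payoff $0 → loss $11297.8.
$33416.1: truthful payoff $15061.6, deviation payoff $0 → loss $15061.6.
$49379.1: outcomes coincide → loss $0.
Total loss = $28404.4 + $29795.5 + $27865.6 + $11297.8 + $15061.6 = $112424.9.
In a second-price auction your bid sets only whether you win, not what you pay, so bidding your true value is weakly dominant.

$112424.9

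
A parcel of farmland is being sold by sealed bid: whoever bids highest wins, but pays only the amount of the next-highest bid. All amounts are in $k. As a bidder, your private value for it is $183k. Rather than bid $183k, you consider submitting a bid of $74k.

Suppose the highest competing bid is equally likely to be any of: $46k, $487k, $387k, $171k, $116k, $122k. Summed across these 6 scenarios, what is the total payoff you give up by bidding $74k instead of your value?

$140k

The deviation costs you only when the competing bid falls strictly between $74k and $183k; elsewhere both bids give the same outcome.
$46k: outcomes coincide → loss $0k.
$487k: outcomes coincide → loss $0k.
$387k: outcomes coincide → loss $0k.
$171k: truthful payoff $12k, deviation payoff $0k → loss $12k.
$116k: truthful payoff $67k, deviation payoff $0k → loss $67k.
$122k: truthful payoff $61k, deviation payoff $0k → loss $61k.
Total loss = $12k + $67k + $61k = $140k.
In a second-price auction your bid sets only whether you win, not what you pay, so bidding your true value is weakly dominant.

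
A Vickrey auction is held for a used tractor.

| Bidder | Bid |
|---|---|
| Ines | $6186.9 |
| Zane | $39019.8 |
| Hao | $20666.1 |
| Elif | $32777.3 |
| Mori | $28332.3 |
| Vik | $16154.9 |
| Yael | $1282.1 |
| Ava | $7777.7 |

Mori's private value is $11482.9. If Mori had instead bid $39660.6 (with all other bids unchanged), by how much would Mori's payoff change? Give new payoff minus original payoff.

−$27536.9

The highest bid among the other bidders is $39019.8; Mori's bid doesn't change that.
Original bid $28332.3: Mori is not highest (top rival bid is $39019.8); payoff $0.
Alternative bid $39660.6: Mori is highest, pays the top rival bid $39019.8; payoff $11482.9 − $39019.8 = −$27536.9.
Change in payoff = −$27536.9 − ($0) = −$27536.9.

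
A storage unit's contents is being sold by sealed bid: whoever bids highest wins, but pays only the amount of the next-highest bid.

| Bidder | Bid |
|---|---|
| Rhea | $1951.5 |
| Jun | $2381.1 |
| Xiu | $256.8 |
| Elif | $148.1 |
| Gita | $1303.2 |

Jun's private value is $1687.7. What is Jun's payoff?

−$263.8

Highest bid: Jun at $2381.1, so Jun wins.
Second-highest bid: Rhea at $1951.5 — that is the price the winner pays.
Jun's payoff = value − price = $1687.7 − $1951.5 = −$263.8.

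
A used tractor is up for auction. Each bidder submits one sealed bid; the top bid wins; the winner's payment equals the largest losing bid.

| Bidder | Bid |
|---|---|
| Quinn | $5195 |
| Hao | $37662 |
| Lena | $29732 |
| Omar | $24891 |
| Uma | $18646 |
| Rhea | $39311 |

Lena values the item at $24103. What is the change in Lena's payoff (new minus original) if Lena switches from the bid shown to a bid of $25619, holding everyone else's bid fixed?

The highest bid among the other bidders is $39311; Lena's bid doesn't change that.
Original bid $29732: Lena is not highest (top rival bid is $39311); payoff $0.
Alternative bid $25619: Lena is not highest (top rival bid is $39311); payoff $0.
Change in payoff = $0 − ($0) = $0.

$0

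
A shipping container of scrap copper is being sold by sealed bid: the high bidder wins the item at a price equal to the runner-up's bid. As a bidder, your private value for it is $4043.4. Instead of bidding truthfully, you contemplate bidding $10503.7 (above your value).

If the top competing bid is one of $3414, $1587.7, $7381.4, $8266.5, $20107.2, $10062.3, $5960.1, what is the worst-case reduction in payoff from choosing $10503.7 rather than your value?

$6018.9

$3414: same outcome either way → loss $0.
$1587.7: same outcome either way → loss $0.
$7381.4: truthful gives $0, deviation gives −$3338 → loss $3338.
$8266.5: truthful gives $0, deviation gives −$4223.1 → loss $4223.1.
$20107.2: same outcome either way → loss $0.
$10062.3: truthful gives $0, deviation gives −$6018.9 → loss $6018.9.
$5960.1: truthful gives $0, deviation gives −$1916.7 → loss $1916.7.
Maximum loss: $6018.9.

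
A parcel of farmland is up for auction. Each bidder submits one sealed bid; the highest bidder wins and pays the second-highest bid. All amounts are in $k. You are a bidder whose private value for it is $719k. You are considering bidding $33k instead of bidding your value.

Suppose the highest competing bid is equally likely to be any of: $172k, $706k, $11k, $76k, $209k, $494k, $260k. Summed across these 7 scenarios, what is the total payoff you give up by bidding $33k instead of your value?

$2397k

The deviation costs you only when the competing bid falls strictly between $33k and $719k; elsewhere both bids give the same outcome.
$172k: truthful payoff $547k, deviation payoff $0k → loss $547k.
$706k: truthful payoff $13k, deviation payoff $0k → loss $13k.
$11k: outcomes coincide → loss $0k.
$76k: truthful payoff $643k, deviation payoff $0k → loss $643k.
$209k: truthful payoff $510k, deviation payoff $0k → loss $510k.
$494k: truthful payoff $225k, deviation payoff $0k → loss $225k.
$260k: truthful payoff $459k, deviation payoff $0k → loss $459k.
Total loss = $547k + $13k + $643k + $510k + $225k + $459k = $2397k.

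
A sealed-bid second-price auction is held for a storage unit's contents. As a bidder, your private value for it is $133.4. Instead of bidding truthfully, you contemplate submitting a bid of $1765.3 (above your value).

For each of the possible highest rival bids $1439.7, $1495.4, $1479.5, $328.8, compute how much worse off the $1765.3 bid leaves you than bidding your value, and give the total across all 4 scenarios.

$4209.8

The deviation costs you only when the competing bid falls strictly between $133.4 and $1765.3; elsewhere both bids give the same outcome.
$1439.7: truthful payoff $0, deviation payoff −$1306.3 → loss $1306.3.
$1495.4: truthful payoff $0, deviation payoff −$1362 → loss $1362.
$1479.5: truthful payoff $0, deviation payoff −$1346.1 → loss $1346.1.
$328.8: truthful payoff $0, deviation payoff −$195.4 → loss $195.4.
Total loss = $1306.3 + $1362 + $1346.1 + $195.4 = $4209.8.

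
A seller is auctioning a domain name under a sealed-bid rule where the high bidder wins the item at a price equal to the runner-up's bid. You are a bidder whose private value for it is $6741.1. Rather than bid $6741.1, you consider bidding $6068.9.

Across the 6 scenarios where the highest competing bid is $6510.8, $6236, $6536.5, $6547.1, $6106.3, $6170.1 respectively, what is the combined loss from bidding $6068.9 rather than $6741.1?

$2339.8

The deviation costs you only when the competing bid falls strictly between $6068.9 and $6741.1; elsewhere both bids give the same outcome.
$6510.8: truthful payoff $230.3, deviation payoff $0 → loss $230.3.
$6236: truthful payoff $505.1, deviation payoff $0 → loss $505.1.
$6536.5: truthful payoff $204.6, deviation payoff $0 → loss $204.6.
$6547.1: truthful payoff $194, deviation payoff $0 → loss $194.
$6106.3: truthful payoff $634.8, deviation payoff $0 → loss $634.8.
$6170.1: truthful payoff $571, deviation payoff $0 → loss $571.
Total loss = $230.3 + $505.1 + $204.6 + $194 + $634.8 + $571 = $2339.8.
Truthful bidding weakly dominates here: raising your bid can only win items priced above your value, and lowering it can only forfeit items priced below.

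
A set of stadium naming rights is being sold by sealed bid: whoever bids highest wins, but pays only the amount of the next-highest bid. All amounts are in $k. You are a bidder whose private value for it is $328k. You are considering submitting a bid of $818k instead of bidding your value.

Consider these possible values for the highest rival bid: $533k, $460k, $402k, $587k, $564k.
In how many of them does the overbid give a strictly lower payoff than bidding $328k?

5

The deviation hurts exactly when the highest competing bid lies strictly between $328k and $818k — overbidding then wins at a price above your value.
$533k: inside the interval → strictly worse (loss $205k).
$460k: inside the interval → strictly worse (loss $132k).
$402k: inside the interval → strictly worse (loss $74k).
$587k: inside the interval → strictly worse (loss $259k).
$564k: inside the interval → strictly worse (loss $236k).
Count: 5.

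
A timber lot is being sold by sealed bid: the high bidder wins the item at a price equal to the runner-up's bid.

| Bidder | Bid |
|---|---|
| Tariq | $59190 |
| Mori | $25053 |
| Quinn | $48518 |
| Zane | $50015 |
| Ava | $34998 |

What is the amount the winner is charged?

Highest bid: Tariq at $59190, so Tariq wins.
Second-highest bid: Zane at $50015 — that is the price the winner pays.

$50015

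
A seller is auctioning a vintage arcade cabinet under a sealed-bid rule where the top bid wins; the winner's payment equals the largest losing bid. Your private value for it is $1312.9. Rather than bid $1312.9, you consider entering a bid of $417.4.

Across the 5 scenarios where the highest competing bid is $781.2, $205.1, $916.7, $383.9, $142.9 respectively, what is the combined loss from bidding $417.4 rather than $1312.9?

The deviation costs you only when the competing bid falls strictly between $417.4 and $1312.9; elsewhere both bids give the same outcome.
$781.2: truthful payoff $531.7, deviation payoff $0 → loss $531.7.
$205.1: outcomes coincide → loss $0.
$916.7: truthful payoff $396.2, deviation payoff $0 → loss $396.2.
$383.9: outcomes coincide → loss $0.
$142.9: outcomes coincide → loss $0.
Total loss = $531.7 + $396.2 = $927.9.

$927.9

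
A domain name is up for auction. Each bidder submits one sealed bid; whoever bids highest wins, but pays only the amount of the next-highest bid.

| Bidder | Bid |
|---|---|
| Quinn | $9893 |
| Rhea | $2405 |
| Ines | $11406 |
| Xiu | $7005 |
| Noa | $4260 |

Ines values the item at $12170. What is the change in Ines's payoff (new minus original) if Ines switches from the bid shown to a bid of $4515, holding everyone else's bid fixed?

−$2277

The highest bid among the other bidders is $9893; Ines's bid doesn't change that.
Original bid $11406: Ines is highest, pays the top rival bid $9893; payoff $12170 − $9893 = $2277.
Alternative bid $4515: Ines is not highest (top rival bid is $9893); payoff $0.
Change in payoff = $0 − ($2277) = −$2277.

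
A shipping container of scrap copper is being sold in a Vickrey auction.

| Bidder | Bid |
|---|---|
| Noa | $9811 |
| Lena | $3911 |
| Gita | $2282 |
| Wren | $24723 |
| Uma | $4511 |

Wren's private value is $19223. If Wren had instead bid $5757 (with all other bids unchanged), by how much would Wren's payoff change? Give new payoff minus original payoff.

−$9412

The highest bid among the other bidders is $9811; Wren's bid doesn't change that.
Original bid $24723: Wren is highest, pays the top rival bid $9811; payoff $19223 − $9811 = $9412.
Alternative bid $5757: Wren is not highest (top rival bid is $9811); payoff $0.
Change in payoff = $0 − ($9412) = −$9412.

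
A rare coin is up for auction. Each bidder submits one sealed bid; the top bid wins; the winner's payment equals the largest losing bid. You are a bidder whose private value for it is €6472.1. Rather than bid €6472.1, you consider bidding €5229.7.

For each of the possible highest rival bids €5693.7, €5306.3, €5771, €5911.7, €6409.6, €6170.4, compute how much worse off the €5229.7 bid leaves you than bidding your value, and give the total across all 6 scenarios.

The deviation costs you only when the competing bid falls strictly between €5229.7 and €6472.1; elsewhere both bids give the same outcome.
€5693.7: truthful payoff €778.4, deviation payoff €0 → loss €778.4.
€5306.3: truthful payoff €1165.8, deviation payoff €0 → loss €1165.8.
€5771: truthful payoff €701.1, deviation payoff €0 → loss €701.1.
€5911.7: truthful payoff €560.4, deviation payoff €0 → loss €560.4.
€6409.6: truthful payoff €62.5, deviation payoff €0 → loss €62.5.
€6170.4: truthful payoff €301.7, deviation payoff €0 → loss €301.7.
Total loss = €778.4 + €1165.8 + €701.1 + €560.4 + €62.5 + €301.7 = €3569.9.
In a second-price auction your bid sets only whether you win, not what you pay, so bidding your true value is weakly dominant.

€3569.9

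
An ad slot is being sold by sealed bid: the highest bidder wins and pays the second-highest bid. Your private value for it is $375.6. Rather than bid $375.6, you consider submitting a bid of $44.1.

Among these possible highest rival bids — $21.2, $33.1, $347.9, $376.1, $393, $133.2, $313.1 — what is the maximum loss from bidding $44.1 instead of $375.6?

$242.4

$21.2: same outcome either way → loss $0.
$33.1: same outcome either way → loss $0.
$347.9: truthful gives $27.7, deviation gives $0 → loss $27.7.
$376.1: same outcome either way → loss $0.
$393: same outcome either way → loss $0.
$133.2: truthful gives $242.4, deviation gives $0 → loss $242.4.
$313.1: truthful gives $62.5, deviation gives $0 → loss $62.5.
Maximum loss: $242.4.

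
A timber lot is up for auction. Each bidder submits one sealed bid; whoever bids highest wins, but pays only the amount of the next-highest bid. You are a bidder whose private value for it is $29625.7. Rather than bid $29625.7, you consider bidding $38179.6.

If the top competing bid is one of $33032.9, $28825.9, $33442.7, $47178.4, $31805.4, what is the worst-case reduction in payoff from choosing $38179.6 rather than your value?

$3817

$33032.9: truthful gives $0, deviation gives −$3407.2 → loss $3407.2.
$28825.9: same outcome either way → loss $0.
$33442.7: truthful gives $0, deviation gives −$3817 → loss $3817.
$47178.4: same outcome either way → loss $0.
$31805.4: truthful gives $0, deviation gives −$2179.7 → loss $2179.7.
Maximum loss: $3817.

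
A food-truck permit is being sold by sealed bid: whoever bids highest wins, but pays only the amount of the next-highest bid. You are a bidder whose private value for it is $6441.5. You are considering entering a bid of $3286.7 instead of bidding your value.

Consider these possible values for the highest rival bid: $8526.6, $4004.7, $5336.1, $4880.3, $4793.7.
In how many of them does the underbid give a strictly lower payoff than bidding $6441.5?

The deviation hurts exactly when the highest competing bid lies strictly between $3286.7 and $6441.5 — underbidding then forfeits a profitable win.
$8526.6: above both → same outcome either way.
$4004.7: inside the interval → strictly worse (loss $2436.8).
$5336.1: inside the interval → strictly worse (loss $1105.4).
$4880.3: inside the interval → strictly worse (loss $1561.2).
$4793.7: inside the interval → strictly worse (loss $1647.8).
Count: 4.

4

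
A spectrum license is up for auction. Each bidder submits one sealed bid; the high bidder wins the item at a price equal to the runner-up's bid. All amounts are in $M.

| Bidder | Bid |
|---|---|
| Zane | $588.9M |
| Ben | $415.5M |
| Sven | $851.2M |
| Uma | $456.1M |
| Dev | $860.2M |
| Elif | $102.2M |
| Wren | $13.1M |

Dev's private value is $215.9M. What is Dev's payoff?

−$635.3M

Highest bid: Dev at $860.2M, so Dev wins.
Second-highest bid: Sven at $851.2M — that is the price the winner pays.
Dev's payoff = value − price = $215.9M − $851.2M = −$635.3M.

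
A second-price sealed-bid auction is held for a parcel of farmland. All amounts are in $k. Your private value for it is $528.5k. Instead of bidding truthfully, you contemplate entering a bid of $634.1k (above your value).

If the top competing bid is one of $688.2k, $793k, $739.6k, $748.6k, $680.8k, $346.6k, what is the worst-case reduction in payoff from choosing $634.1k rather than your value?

$688.2k: same outcome either way → loss $0k.
$793k: same outcome either way → loss $0k.
$739.6k: same outcome either way → loss $0k.
$748.6k: same outcome either way → loss $0k.
$680.8k: same outcome either way → loss $0k.
$346.6k: same outcome either way → loss $0k.
Maximum loss: $0k.

$0k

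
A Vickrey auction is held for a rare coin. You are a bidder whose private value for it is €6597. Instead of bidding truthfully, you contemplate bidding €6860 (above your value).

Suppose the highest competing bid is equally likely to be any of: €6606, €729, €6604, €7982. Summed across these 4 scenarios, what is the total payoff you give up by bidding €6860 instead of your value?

The deviation costs you only when the competing bid falls strictly between €6597 and €6860; elsewhere both bids give the same outcome.
€6606: truthful payoff €0, deviation payoff −€9 → loss €9.
€729: outcomes coincide → loss €0.
€6604: truthful payoff €0, deviation payoff −€7 → loss €7.
€7982: outcomes coincide → loss €0.
Total loss = €9 + €7 = €16.

€16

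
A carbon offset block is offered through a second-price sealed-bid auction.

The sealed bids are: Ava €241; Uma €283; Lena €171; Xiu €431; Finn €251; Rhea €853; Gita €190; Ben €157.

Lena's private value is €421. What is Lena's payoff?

Highest bid: Rhea at €853, so Rhea wins.
Second-highest bid: Xiu at €431 — that is the price the winner pays.
Lena did not win, so Lena pays nothing and receives nothing: payoff €0.

€0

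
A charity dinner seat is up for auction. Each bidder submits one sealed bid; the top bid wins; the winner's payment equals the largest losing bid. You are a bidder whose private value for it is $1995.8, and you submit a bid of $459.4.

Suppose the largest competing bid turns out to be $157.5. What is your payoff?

Your bid $459.4 exceeds the highest competing bid $157.5, so you win.
In a second-price auction the winner pays the second-highest bid, $157.5.
Payoff = value − price = $1995.8 − $157.5 = $1838.3.

$1838.3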